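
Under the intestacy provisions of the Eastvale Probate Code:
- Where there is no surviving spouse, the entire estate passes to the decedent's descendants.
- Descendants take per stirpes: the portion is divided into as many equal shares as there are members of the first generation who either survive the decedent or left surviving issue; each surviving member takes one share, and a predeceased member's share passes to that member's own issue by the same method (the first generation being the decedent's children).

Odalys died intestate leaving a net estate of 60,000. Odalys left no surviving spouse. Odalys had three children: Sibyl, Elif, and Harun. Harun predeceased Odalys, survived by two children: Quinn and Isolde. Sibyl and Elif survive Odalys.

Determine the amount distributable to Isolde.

Isolde receives 10,000.

The entire 60,000 passes to the descendants.
That amount (60,000) is divided into 3 shares of 20,000: Sibyl and Elif each take 20,000; Harun's 20,000 share passes to Harun's issue.
Harun's share (20,000) is divided into 2 shares of 10,000: Quinn and Isolde each take 10,000.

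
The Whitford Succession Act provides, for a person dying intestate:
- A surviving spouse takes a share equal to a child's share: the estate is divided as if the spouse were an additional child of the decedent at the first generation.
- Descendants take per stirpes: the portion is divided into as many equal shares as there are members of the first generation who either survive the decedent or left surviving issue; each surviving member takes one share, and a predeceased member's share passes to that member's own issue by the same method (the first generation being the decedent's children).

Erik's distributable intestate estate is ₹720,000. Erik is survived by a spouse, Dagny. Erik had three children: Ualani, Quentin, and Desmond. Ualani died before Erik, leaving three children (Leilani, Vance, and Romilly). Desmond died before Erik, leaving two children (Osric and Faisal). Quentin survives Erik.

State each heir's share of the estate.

The spouse counts as an additional share at the children's level, so there are 4 primary shares of ₹180,000. Dagny takes one such share (₹180,000).
The children's combined portion (₹540,000) is divided into 3 shares of ₹180,000: Quentin takes ₹180,000; Ualani's ₹180,000 share passes to Ualani's issue; Desmond's ₹180,000 share passes to Desmond's issue.
Ualani's share (₹180,000) is divided into 3 shares of ₹60,000: Leilani, Vance, and Romilly each take ₹60,000.
Desmond's share (₹180,000) is divided into 2 shares of ₹90,000: Osric and Faisal each take ₹90,000.

Dagny: ₹180,000; Leilani: ₹60,000; Vance: ₹60,000; Romilly: ₹60,000; Quentin: ₹180,000; Osric: ₹90,000; Faisal: ₹90,000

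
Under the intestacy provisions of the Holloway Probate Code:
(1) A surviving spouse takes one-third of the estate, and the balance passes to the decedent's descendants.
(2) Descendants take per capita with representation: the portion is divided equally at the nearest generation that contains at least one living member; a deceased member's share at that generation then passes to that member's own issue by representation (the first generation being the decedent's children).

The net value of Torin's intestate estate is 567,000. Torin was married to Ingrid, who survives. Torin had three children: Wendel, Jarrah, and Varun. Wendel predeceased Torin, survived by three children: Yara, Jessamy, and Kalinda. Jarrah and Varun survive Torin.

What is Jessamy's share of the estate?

Ingrid takes one-third of 567,000 = 189,000. The remaining 378,000 passes to the descendants.
The descendants' portion (378,000) is divided into 3 shares of 126,000: Jarrah and Varun each take 126,000; Wendel's 126,000 share passes to Wendel's issue.
Wendel's share (126,000) is divided into 3 shares of 42,000: Yara, Jessamy, and Kalinda each take 42,000.

Jessamy receives 42,000.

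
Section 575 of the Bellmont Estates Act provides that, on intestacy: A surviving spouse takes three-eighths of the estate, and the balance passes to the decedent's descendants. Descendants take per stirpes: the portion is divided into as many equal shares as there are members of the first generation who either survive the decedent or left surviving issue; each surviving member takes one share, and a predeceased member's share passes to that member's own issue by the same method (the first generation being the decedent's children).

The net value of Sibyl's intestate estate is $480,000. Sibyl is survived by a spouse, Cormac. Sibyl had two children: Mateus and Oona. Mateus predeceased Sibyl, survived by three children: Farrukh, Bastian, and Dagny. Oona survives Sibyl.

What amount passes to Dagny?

Cormac takes three-eighths of $480,000 = $180,000. The remaining $300,000 passes to the descendants.
The descendants' portion ($300,000) is divided into 2 shares of $150,000: Oona takes $150,000; Mateus's $150,000 share passes to Mateus's issue.
Mateus's share ($150,000) is divided into 3 shares of $50,000: Farrukh, Bastian, and Dagny each take $50,000.

Dagny receives $50,000.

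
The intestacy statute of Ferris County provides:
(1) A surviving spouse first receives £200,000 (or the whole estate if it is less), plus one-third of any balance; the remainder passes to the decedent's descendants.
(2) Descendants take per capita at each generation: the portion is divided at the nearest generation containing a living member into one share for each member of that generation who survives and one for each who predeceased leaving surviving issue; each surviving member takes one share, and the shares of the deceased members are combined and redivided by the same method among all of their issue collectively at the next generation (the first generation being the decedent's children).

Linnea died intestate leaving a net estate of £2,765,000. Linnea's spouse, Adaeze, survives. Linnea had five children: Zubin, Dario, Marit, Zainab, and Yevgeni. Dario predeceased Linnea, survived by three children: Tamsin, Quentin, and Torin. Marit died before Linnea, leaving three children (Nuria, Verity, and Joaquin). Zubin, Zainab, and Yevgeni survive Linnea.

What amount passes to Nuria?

Adaeze first takes £200,000, leaving a balance of £2,565,000. Adaeze then takes one-third of the balance (£855,000), for a total of £1,055,000. The remaining £1,710,000 passes to the descendants.
The descendants' portion (£1,710,000) is divided at the children's generation into 5 shares of £342,000. Zubin, Zainab, and Yevgeni each take £342,000. The 2 shares of the deceased (Dario and Marit) are combined into a pool of £684,000.
That pool (£684,000) is divided at the grandchildren's generation equally among Tamsin, Quentin, Torin, Nuria, Verity, and Joaquin: £114,000 each.

Nuria receives £114,000.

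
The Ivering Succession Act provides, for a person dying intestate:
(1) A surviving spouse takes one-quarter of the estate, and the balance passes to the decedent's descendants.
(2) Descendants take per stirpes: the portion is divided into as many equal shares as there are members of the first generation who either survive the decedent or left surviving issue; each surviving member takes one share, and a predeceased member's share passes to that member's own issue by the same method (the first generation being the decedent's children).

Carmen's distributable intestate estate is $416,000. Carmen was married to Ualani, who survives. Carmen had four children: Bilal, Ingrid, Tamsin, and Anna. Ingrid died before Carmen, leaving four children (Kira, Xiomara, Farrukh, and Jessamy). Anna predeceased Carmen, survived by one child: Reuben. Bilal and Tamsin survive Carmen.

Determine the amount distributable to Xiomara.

Xiomara receives $19,500.

Ualani takes one-quarter of $416,000 = $104,000. The remaining $312,000 passes to the descendants.
The descendants' portion ($312,000) is divided into 4 shares of $78,000: Bilal and Tamsin each take $78,000; Ingrid's $78,000 share passes to Ingrid's issue; Anna's $78,000 share passes to Anna's issue.
Ingrid's share ($78,000) is divided into 4 shares of $19,500: Kira, Xiomara, Farrukh, and Jessamy each take $19,500.
Anna's share ($78,000) passes entirely to Reuben.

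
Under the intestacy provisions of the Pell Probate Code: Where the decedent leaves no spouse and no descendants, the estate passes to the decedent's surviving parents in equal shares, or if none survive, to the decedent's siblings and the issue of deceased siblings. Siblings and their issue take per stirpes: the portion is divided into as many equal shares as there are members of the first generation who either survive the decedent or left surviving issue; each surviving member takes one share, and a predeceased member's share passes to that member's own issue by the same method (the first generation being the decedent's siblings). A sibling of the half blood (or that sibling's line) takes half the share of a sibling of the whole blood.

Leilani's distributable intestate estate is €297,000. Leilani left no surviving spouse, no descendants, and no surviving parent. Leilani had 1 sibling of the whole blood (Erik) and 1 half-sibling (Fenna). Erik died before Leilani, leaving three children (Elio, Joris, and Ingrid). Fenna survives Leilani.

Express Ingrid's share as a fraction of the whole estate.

The entire €297,000 passes to the siblings and their issue.
Counting each half-blood sibling's line as half a unit, there are 3/2 units in €297,000, so one unit is €198,000. Whole-blood lines (Erik) take €198,000 each; half-blood lines (Fenna) take €99,000 each.
Erik's share (€198,000) is divided into 3 shares of €66,000: Elio, Joris, and Ingrid each take €66,000.

Ingrid receives 2/9 of the estate.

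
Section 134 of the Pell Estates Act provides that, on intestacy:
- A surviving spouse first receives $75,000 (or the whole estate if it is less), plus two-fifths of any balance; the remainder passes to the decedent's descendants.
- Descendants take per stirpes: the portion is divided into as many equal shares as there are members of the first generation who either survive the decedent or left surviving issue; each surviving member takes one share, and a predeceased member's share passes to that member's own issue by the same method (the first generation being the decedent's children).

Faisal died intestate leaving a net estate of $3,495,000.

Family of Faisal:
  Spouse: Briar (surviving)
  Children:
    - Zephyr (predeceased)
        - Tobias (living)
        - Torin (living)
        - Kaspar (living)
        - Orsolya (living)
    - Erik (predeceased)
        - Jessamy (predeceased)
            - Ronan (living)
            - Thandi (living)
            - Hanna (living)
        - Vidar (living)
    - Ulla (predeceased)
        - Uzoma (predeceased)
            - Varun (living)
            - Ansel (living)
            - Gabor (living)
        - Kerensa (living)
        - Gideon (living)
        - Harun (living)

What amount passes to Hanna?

Hanna receives $114,000.

Briar first takes $75,000, leaving a balance of $3,420,000. Briar then takes two-fifths of the balance ($1,368,000), for a total of $1,443,000. The remaining $2,052,000 passes to the descendants.
The descendants' portion ($2,052,000) is divided into 3 shares of $684,000: Zephyr's $684,000 share passes to Zephyr's issue; Erik's $684,000 share passes to Erik's issue; Ulla's $684,000 share passes to Ulla's issue.
Zephyr's share ($684,000) is divided into 4 shares of $171,000: Tobias, Torin, Kaspar, and Orsolya each take $171,000.
Erik's share ($684,000) is divided into 2 shares of $342,000: Vidar takes $342,000; Jessamy's $342,000 share passes to Jessamy's issue.
Jessamy's share ($342,000) is divided into 3 shares of $114,000: Ronan, Thandi, and Hanna each take $114,000.
Ulla's share ($684,000) is divided into 4 shares of $171,000: Kerensa, Gideon, and Harun each take $171,000; Uzoma's $171,000 share passes to Uzoma's issue.
Uzoma's share ($171,000) is divided into 3 shares of $57,000: Varun, Ansel, and Gabor each take $57,000.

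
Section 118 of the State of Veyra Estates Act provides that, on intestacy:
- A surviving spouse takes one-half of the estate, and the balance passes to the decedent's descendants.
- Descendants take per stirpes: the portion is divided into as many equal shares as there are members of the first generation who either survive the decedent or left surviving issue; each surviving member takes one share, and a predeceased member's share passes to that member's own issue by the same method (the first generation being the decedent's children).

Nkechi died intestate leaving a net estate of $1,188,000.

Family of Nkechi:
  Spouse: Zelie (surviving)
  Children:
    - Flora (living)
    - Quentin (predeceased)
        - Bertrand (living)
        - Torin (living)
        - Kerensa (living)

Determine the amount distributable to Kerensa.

Zelie takes one-half of $1,188,000 = $594,000. The remaining $594,000 passes to the descendants.
The descendants' portion ($594,000) is divided into 2 shares of $297,000: Flora takes $297,000; Quentin's $297,000 share passes to Quentin's issue.
Quentin's share ($297,000) is divided into 3 shares of $99,000: Bertrand, Torin, and Kerensa each take $99,000.

Kerensa receives $99,000.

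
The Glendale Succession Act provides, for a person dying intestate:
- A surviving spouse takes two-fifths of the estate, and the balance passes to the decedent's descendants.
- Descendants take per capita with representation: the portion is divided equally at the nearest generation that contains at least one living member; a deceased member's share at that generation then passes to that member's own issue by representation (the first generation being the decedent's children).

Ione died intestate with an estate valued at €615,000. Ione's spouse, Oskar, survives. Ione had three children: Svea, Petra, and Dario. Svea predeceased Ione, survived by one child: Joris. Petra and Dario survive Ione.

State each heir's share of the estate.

Oskar takes two-fifths of €615,000 = €246,000. The remaining €369,000 passes to the descendants.
The descendants' portion (€369,000) is divided into 3 shares of €123,000: Petra and Dario each take €123,000; Svea's €123,000 share passes to Svea's issue.
Svea's share (€123,000) passes entirely to Joris.

Oskar: €246,000; Joris: €123,000; Petra: €123,000; Dario: €123,000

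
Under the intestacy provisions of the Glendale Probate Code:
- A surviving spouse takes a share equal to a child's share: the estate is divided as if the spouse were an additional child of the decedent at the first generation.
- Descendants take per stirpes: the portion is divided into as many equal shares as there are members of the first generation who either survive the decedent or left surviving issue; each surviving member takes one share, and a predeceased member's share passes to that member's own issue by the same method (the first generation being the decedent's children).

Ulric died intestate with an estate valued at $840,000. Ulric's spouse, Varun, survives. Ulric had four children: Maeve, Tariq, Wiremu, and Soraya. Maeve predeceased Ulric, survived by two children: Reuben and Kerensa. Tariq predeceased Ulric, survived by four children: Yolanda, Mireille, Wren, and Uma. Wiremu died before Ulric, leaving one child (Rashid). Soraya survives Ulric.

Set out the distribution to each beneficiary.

Varun: $168,000; Reuben: $84,000; Kerensa: $84,000; Yolanda: $42,000; Mireille: $42,000; Wren: $42,000; Uma: $42,000; Rashid: $168,000; Soraya: $168,000

The spouse counts as an additional share at the children's level, so there are 5 primary shares of $168,000. Varun takes one such share ($168,000).
The children's combined portion ($672,000) is divided into 4 shares of $168,000: Soraya takes $168,000; Maeve's $168,000 share passes to Maeve's issue; Tariq's $168,000 share passes to Tariq's issue; Wiremu's $168,000 share passes to Wiremu's issue.
Maeve's share ($168,000) is divided into 2 shares of $84,000: Reuben and Kerensa each take $84,000.
Tariq's share ($168,000) is divided into 4 shares of $42,000: Yolanda, Mireille, Wren, and Uma each take $42,000.
Wiremu's share ($168,000) passes entirely to Rashid.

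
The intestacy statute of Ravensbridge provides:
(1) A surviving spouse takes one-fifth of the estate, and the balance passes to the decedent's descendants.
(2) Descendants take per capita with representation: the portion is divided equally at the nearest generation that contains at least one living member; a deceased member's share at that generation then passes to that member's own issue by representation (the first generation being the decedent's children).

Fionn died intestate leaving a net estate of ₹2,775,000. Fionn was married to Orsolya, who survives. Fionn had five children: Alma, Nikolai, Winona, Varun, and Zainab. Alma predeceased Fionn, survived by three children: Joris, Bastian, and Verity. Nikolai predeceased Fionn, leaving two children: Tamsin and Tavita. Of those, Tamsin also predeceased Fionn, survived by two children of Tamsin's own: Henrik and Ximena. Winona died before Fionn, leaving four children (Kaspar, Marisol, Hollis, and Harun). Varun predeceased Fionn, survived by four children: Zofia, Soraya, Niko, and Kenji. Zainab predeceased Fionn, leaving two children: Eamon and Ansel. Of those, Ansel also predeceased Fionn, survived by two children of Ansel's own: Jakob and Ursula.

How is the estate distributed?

Orsolya: ₹555,000; Joris: ₹148,000; Bastian: ₹148,000; Verity: ₹148,000; Henrik: ₹74,000; Ximena: ₹74,000; Tavita: ₹148,000; Kaspar: ₹148,000; Marisol: ₹148,000; Hollis: ₹148,000; Harun: ₹148,000; Zofia: ₹148,000; Soraya: ₹148,000; Niko: ₹148,000; Kenji: ₹148,000; Eamon: ₹148,000; Jakob: ₹74,000; Ursula: ₹74,000

Orsolya takes one-fifth of ₹2,775,000 = ₹555,000. The remaining ₹2,220,000 passes to the descendants.
No child survives, so the initial division is made at the grandchildren's generation.
The descendants' portion (₹2,220,000) is divided into 15 shares of ₹148,000: Joris, Bastian, Verity, Tavita, Kaspar, Marisol, Hollis, Harun, Zofia, Soraya, Niko, Kenji, and Eamon each take ₹148,000; Tamsin's ₹148,000 share passes to Tamsin's issue; Ansel's ₹148,000 share passes to Ansel's issue.
Tamsin's share (₹148,000) is divided into 2 shares of ₹74,000: Henrik and Ximena each take ₹74,000.
Ansel's share (₹148,000) is divided into 2 shares of ₹74,000: Jakob and Ursula each take ₹74,000.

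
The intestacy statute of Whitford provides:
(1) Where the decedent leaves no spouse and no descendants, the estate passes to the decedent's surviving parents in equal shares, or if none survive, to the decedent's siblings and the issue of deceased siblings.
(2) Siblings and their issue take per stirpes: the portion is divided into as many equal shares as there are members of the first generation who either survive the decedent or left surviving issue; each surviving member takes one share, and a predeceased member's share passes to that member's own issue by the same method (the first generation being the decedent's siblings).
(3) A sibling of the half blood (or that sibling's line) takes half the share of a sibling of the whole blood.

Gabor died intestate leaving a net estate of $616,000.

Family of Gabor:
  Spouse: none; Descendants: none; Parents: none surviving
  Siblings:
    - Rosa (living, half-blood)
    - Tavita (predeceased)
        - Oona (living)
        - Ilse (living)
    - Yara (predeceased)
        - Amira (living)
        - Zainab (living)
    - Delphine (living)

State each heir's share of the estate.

Rosa: $88,000; Oona: $88,000; Ilse: $88,000; Amira: $88,000; Zainab: $88,000; Delphine: $176,000

The entire $616,000 passes to the siblings and their issue.
Counting each half-blood sibling's line as half a unit, there are 7/2 units in $616,000, so one unit is $176,000. Whole-blood lines (Tavita, Yara, and Delphine) take $176,000 each; half-blood lines (Rosa) take $88,000 each.
Tavita's share ($176,000) is divided into 2 shares of $88,000: Oona and Ilse each take $88,000.
Yara's share ($176,000) is divided into 2 shares of $88,000: Amira and Zainab each take $88,000.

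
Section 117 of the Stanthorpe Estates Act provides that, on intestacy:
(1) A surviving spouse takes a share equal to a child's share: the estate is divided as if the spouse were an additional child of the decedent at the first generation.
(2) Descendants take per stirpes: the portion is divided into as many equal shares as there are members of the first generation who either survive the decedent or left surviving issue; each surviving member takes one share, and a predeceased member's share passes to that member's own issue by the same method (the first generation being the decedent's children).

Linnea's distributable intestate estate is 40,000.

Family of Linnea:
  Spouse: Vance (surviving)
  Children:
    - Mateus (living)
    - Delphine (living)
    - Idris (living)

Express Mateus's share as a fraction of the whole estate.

Mateus receives 1/4 of the estate.

The spouse counts as an additional share at the children's level, so there are 4 primary shares of 10,000. Vance takes one such share (10,000).
The children's combined portion (30,000) is divided into 3 shares of 10,000: Mateus, Delphine, and Idris each take 10,000.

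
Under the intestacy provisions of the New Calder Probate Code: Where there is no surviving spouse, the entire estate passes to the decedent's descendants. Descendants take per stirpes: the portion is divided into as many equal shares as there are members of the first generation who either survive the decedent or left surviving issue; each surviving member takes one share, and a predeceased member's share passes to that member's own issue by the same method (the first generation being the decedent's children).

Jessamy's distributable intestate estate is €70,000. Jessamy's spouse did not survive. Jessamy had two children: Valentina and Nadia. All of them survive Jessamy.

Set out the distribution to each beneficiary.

The entire €70,000 passes to the descendants.
That amount (€70,000) is divided into 2 shares of €35,000: Valentina and Nadia each take €35,000.

Valentina: €35,000; Nadia: €35,000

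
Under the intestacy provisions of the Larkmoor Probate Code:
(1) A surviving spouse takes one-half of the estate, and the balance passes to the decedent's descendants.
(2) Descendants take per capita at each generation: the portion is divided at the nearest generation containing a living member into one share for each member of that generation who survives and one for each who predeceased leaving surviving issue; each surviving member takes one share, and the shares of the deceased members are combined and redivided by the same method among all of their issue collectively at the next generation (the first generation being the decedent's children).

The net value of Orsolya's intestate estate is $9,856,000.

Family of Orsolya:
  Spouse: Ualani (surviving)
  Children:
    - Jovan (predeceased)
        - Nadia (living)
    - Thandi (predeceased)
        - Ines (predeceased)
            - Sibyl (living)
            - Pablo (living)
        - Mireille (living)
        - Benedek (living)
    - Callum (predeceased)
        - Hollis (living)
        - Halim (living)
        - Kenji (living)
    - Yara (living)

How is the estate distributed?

Ualani takes one-half of $9,856,000 = $4,928,000. The remaining $4,928,000 passes to the descendants.
The descendants' portion ($4,928,000) is divided at the children's generation into 4 shares of $1,232,000. Yara takes $1,232,000. The 3 shares of the deceased (Jovan, Thandi, and Callum) are combined into a pool of $3,696,000.
That pool ($3,696,000) is divided at the grandchildren's generation into 7 shares of $528,000. Nadia, Mireille, Benedek, Hollis, Halim, and Kenji each take $528,000. The remaining share for the deceased Ines ($528,000) is carried to the next generation.
That pool ($528,000) is divided at the great-grandchildren's generation equally among Sibyl and Pablo: $264,000 each.

Ualani: $4,928,000; Nadia: $528,000; Sibyl: $264,000; Pablo: $264,000; Mireille: $528,000; Benedek: $528,000; Hollis: $528,000; Halim: $528,000; Kenji: $528,000; Yara: $1,232,000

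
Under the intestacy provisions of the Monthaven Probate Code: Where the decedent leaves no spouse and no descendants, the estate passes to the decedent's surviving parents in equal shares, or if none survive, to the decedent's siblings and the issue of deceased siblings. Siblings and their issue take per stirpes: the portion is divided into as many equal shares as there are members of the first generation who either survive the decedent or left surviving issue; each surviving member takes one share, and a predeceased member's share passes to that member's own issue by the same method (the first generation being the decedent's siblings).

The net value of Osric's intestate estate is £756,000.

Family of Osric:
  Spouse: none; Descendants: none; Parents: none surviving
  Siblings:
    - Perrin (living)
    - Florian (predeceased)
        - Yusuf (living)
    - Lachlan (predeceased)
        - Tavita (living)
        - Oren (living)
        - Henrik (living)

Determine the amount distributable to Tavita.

Tavita receives £84,000.

The entire £756,000 passes to the siblings and their issue.
That amount (£756,000) is divided into 3 shares of £252,000: Perrin takes £252,000; Florian's £252,000 share passes to Florian's issue; Lachlan's £252,000 share passes to Lachlan's issue.
Florian's share (£252,000) passes entirely to Yusuf.
Lachlan's share (£252,000) is divided into 3 shares of £84,000: Tavita, Oren, and Henrik each take £84,000.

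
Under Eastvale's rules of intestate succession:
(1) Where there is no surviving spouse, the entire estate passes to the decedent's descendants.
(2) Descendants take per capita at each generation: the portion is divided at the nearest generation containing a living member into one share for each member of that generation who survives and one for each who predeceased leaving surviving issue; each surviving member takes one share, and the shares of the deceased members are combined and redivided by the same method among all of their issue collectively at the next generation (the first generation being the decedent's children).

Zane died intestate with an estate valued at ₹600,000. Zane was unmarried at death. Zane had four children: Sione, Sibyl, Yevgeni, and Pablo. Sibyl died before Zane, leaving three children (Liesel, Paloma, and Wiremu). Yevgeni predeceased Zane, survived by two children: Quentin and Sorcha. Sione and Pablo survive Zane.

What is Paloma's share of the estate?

Paloma receives ₹60,000.

The entire ₹600,000 passes to the descendants.
That amount (₹600,000) is divided at the children's generation into 4 shares of ₹150,000. Sione and Pablo each take ₹150,000. The 2 shares of the deceased (Sibyl and Yevgeni) are combined into a pool of ₹300,000.
That pool (₹300,000) is divided at the grandchildren's generation equally among Liesel, Paloma, Wiremu, Quentin, and Sorcha: ₹60,000 each.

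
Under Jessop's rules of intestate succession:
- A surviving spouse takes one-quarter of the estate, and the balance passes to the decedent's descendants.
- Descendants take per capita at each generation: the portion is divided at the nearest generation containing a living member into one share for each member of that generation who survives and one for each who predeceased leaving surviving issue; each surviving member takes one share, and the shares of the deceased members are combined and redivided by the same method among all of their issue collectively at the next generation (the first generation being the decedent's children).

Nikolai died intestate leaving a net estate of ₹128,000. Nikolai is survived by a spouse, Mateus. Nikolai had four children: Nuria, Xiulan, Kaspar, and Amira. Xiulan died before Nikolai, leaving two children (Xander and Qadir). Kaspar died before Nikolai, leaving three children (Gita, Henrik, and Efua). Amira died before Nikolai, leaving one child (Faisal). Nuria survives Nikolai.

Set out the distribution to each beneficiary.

Mateus: ₹32,000; Nuria: ₹24,000; Xander: ₹12,000; Qadir: ₹12,000; Gita: ₹12,000; Henrik: ₹12,000; Efua: ₹12,000; Faisal: ₹12,000

Mateus takes one-quarter of ₹128,000 = ₹32,000. The remaining ₹96,000 passes to the descendants.
The descendants' portion (₹96,000) is divided at the children's generation into 4 shares of ₹24,000. Nuria takes ₹24,000. The 3 shares of the deceased (Xiulan, Kaspar, and Amira) are combined into a pool of ₹72,000.
That pool (₹72,000) is divided at the grandchildren's generation equally among Xander, Qadir, Gita, Henrik, Efua, and Faisal: ₹12,000 each.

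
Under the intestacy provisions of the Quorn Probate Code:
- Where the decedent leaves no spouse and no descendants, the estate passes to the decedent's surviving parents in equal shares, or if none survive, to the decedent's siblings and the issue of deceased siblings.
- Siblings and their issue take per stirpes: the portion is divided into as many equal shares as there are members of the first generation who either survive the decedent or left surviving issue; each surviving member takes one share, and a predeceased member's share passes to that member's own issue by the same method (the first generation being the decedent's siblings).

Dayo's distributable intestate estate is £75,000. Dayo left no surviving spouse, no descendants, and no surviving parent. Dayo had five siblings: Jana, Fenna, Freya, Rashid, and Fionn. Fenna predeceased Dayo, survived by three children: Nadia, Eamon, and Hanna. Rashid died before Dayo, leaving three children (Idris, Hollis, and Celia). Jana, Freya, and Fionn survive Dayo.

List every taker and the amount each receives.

Jana: £15,000; Nadia: £5,000; Eamon: £5,000; Hanna: £5,000; Freya: £15,000; Idris: £5,000; Hollis: £5,000; Celia: £5,000; Fionn: £15,000

The entire £75,000 passes to the siblings and their issue.
That amount (£75,000) is divided into 5 shares of £15,000: Jana, Freya, and Fionn each take £15,000; Fenna's £15,000 share passes to Fenna's issue; Rashid's £15,000 share passes to Rashid's issue.
Fenna's share (£15,000) is divided into 3 shares of £5,000: Nadia, Eamon, and Hanna each take £5,000.
Rashid's share (£15,000) is divided into 3 shares of £5,000: Idris, Hollis, and Celia each take £5,000.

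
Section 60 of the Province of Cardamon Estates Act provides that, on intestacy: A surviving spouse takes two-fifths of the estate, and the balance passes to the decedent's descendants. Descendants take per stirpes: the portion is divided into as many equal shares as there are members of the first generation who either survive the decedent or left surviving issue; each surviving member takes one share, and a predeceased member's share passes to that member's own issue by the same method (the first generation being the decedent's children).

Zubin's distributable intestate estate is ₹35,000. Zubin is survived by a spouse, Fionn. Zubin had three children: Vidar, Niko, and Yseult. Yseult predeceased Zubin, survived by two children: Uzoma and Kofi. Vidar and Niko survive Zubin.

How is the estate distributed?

Fionn takes two-fifths of ₹35,000 = ₹14,000. The remaining ₹21,000 passes to the descendants.
The descendants' portion (₹21,000) is divided into 3 shares of ₹7,000: Vidar and Niko each take ₹7,000; Yseult's ₹7,000 share passes to Yseult's issue.
Yseult's share (₹7,000) is divided into 2 shares of ₹3,500: Uzoma and Kofi each take ₹3,500.

Fionn: ₹14,000; Vidar: ₹7,000; Niko: ₹7,000; Uzoma: ₹3,500; Kofi: ₹3,500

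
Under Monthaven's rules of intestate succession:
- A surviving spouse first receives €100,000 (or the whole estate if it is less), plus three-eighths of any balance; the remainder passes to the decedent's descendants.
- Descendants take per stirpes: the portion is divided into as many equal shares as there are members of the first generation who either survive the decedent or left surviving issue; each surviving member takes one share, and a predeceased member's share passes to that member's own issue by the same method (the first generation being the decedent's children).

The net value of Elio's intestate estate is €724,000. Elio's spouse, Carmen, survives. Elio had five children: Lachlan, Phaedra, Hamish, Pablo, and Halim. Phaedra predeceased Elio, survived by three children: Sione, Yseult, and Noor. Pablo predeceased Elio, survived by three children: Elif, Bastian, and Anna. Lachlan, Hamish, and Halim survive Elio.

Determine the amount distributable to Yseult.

Carmen first takes €100,000, leaving a balance of €624,000. Carmen then takes three-eighths of the balance (€234,000), for a total of €334,000. The remaining €390,000 passes to the descendants.
The descendants' portion (€390,000) is divided into 5 shares of €78,000: Lachlan, Hamish, and Halim each take €78,000; Phaedra's €78,000 share passes to Phaedra's issue; Pablo's €78,000 share passes to Pablo's issue.
Phaedra's share (€78,000) is divided into 3 shares of €26,000: Sione, Yseult, and Noor each take €26,000.
Pablo's share (€78,000) is divided into 3 shares of €26,000: Elif, Bastian, and Anna each take €26,000.

Yseult receives €26,000.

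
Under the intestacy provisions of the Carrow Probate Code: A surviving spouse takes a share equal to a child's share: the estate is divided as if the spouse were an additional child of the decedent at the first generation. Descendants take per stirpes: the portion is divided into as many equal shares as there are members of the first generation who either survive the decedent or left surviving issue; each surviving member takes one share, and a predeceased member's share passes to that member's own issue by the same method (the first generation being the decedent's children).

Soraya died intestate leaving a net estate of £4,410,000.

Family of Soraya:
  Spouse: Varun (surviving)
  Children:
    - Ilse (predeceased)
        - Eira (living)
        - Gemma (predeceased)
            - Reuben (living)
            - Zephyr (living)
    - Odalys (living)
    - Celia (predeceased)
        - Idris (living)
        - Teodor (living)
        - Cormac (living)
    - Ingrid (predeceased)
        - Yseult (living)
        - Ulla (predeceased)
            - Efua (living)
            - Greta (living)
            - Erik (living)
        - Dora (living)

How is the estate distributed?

The spouse counts as an additional share at the children's level, so there are 5 primary shares of £882,000. Varun takes one such share (£882,000).
The children's combined portion (£3,528,000) is divided into 4 shares of £882,000: Odalys takes £882,000; Ilse's £882,000 share passes to Ilse's issue; Celia's £882,000 share passes to Celia's issue; Ingrid's £882,000 share passes to Ingrid's issue.
Ilse's share (£882,000) is divided into 2 shares of £441,000: Eira takes £441,000; Gemma's £441,000 share passes to Gemma's issue.
Gemma's share (£441,000) is divided into 2 shares of £220,500: Reuben and Zephyr each take £220,500.
Celia's share (£882,000) is divided into 3 shares of £294,000: Idris, Teodor, and Cormac each take £294,000.
Ingrid's share (£882,000) is divided into 3 shares of £294,000: Yseult and Dora each take £294,000; Ulla's £294,000 share passes to Ulla's issue.
Ulla's share (£294,000) is divided into 3 shares of £98,000: Efua, Greta, and Erik each take £98,000.

Varun: £882,000; Eira: £441,000; Reuben: £220,500; Zephyr: £220,500; Odalys: £882,000; Idris: £294,000; Teodor: £294,000; Cormac: £294,000; Yseult: £294,000; Efua: £98,000; Greta: £98,000; Erik: £98,000; Dora: £294,000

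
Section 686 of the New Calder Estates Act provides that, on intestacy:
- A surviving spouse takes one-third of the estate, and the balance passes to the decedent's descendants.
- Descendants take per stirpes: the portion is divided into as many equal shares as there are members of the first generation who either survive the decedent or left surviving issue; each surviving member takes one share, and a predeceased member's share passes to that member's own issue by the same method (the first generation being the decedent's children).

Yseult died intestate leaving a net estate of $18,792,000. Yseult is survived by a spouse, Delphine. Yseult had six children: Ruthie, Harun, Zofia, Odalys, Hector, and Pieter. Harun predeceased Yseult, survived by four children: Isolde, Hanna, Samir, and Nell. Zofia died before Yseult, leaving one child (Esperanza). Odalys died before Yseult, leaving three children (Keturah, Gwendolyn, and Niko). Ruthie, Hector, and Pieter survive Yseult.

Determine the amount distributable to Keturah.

Delphine takes one-third of $18,792,000 = $6,264,000. The remaining $12,528,000 passes to the descendants.
The descendants' portion ($12,528,000) is divided into 6 shares of $2,088,000: Ruthie, Hector, and Pieter each take $2,088,000; Harun's $2,088,000 share passes to Harun's issue; Zofia's $2,088,000 share passes to Zofia's issue; Odalys's $2,088,000 share passes to Odalys's issue.
Harun's share ($2,088,000) is divided into 4 shares of $522,000: Isolde, Hanna, Samir, and Nell each take $522,000.
Zofia's share ($2,088,000) passes entirely to Esperanza.
Odalys's share ($2,088,000) is divided into 3 shares of $696,000: Keturah, Gwendolyn, and Niko each take $696,000.

Keturah receives $696,000.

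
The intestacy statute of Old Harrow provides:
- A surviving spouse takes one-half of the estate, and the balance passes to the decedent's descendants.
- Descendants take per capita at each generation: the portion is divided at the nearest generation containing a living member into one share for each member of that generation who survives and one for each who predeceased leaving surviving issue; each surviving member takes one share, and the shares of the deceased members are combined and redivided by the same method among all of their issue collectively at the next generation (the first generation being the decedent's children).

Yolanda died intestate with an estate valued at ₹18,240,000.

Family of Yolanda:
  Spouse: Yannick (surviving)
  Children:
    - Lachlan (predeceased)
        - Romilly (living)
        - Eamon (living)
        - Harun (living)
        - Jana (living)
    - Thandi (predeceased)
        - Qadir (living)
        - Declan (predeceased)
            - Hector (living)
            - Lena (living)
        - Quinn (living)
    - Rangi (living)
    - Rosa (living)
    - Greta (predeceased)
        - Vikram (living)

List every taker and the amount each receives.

Yannick takes one-half of ₹18,240,000 = ₹9,120,000. The remaining ₹9,120,000 passes to the descendants.
The descendants' portion (₹9,120,000) is divided at the children's generation into 5 shares of ₹1,824,000. Rangi and Rosa each take ₹1,824,000. The 3 shares of the deceased (Lachlan, Thandi, and Greta) are combined into a pool of ₹5,472,000.
That pool (₹5,472,000) is divided at the grandchildren's generation into 8 shares of ₹684,000. Romilly, Eamon, Harun, Jana, Qadir, Quinn, and Vikram each take ₹684,000. The remaining share for the deceased Declan (₹684,000) is carried to the next generation.
That pool (₹684,000) is divided at the great-grandchildren's generation equally among Hector and Lena: ₹342,000 each.

Yannick: ₹9,120,000; Romilly: ₹684,000; Eamon: ₹684,000; Harun: ₹684,000; Jana: ₹684,000; Qadir: ₹684,000; Hector: ₹342,000; Lena: ₹342,000; Quinn: ₹684,000; Rangi: ₹1,824,000; Rosa: ₹1,824,000; Vikram: ₹684,000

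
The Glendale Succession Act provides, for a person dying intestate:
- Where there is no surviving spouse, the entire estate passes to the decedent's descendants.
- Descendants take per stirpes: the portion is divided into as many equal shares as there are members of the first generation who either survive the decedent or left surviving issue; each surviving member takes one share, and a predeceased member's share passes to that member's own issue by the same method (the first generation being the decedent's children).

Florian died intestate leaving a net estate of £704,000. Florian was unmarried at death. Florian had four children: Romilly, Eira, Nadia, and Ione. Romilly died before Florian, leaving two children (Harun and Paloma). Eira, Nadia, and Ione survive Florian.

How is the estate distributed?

Harun: £88,000; Paloma: £88,000; Eira: £176,000; Nadia: £176,000; Ione: £176,000

The entire £704,000 passes to the descendants.
That amount (£704,000) is divided into 4 shares of £176,000: Eira, Nadia, and Ione each take £176,000; Romilly's £176,000 share passes to Romilly's issue.
Romilly's share (£176,000) is divided into 2 shares of £88,000: Harun and Paloma each take £88,000.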